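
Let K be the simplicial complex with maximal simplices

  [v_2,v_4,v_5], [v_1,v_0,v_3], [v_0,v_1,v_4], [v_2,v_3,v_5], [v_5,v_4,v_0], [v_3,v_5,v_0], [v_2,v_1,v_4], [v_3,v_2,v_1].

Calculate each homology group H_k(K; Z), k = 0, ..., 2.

H_0 ≅ Z,  H_1 = 0,  H_2 ≅ Z.

We work with the vertex ordering v_0 < v_1 < v_2 < v_3 < v_4 < v_5. The simplices of K, each written with vertices in increasing order, are:

  0-simplices (6): [v_0], [v_1], [v_2], [v_3], [v_4], [v_5]
  1-simplices (12): [v_0,v_1], [v_0,v_3], [v_0,v_4], [v_0,v_5], [v_1,v_2], [v_1,v_3], [v_1,v_4], [v_2,v_3], [v_2,v_4], [v_2,v_5], [v_3,v_5], [v_4,v_5]
  2-simplices (8): [v_0,v_1,v_3], [v_0,v_1,v_4], [v_0,v_3,v_5], [v_0,v_4,v_5], [v_1,v_2,v_3], [v_1,v_2,v_4], [v_2,v_3,v_5], [v_2,v_4,v_5]

giving chain groups C_0 ≅ Z^6, C_1 ≅ Z^12, C_2 ≅ Z^8.

The boundary map ∂_1: C_1 → C_0 maps an edge to its endpoints' difference, ∂[p,q] = q − p. For instance
  ∂[v_1,v_4] = [v_4] − [v_1].
As a 6×12 matrix over Z this has rank 5, with invariant factors (1,1,1,1,1).

The boundary map ∂_2: C_2 → C_1 maps a triangle to the signed sum of its edges. For instance
  ∂[v_1,v_2,v_4] = [v_2,v_4] − [v_1,v_4] + [v_1,v_2],
  ∂[v_2,v_3,v_5] = [v_3,v_5] − [v_2,v_5] + [v_2,v_3].
The resulting 12×8 matrix has rank 7, and its Smith normal form has invariant factors (1,1,1,1,1,1,1).

From H_k ≅ ker(∂_k) / im(∂_{k+1}) we obtain:

  H_0: rank C_0 − rank ∂_1 = 6 − 5 = 1, and the invariant factors of ∂_1 are all 1, so H_0 = Z.
  H_1: rank ker ∂_1 − rank ∂_2 = (12 − 5) − 7 = 0, and the invariant factors of ∂_2 are all 1, so H_1 = 0.
  H_2: rank ker ∂_2 − rank ∂_3 = (8 − 7) − 0 = 1, and there is no ∂_3, so H_2 = Z.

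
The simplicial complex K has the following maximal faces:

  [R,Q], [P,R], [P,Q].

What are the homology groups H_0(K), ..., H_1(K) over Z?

We work with the vertex ordering P < Q < R. The simplices of K, each written with vertices in increasing order, are:

  0-simplices (3): P, Q, R
  1-simplices (3): PQ, PR, QR

so the chain groups are C_0 ≅ Z^3, C_1 ≅ Z^3.

The boundary map ∂_1: C_1 → C_0 is given by ∂[p,q] = [q] − [p]. For instance
  ∂QR = R − Q.
The 3×3 boundary matrix has rank 2 and Smith normal form diag(1,1).

Now H_k = ker ∂_k / im ∂_{k+1}, so:

  H_0: rank C_0 − rank ∂_1 = 3 − 2 = 1, and the invariant factors of ∂_1 are all 1, so H_0 ≅ Z.
  H_1: rank ker ∂_1 − rank ∂_2 = (3 − 2) − 0 = 1, and there is no ∂_2, so H_1 ≅ Z.

(K is a triangulation of the circle S^1.)

H_0 ≅ Z,  H_1 ≅ Z.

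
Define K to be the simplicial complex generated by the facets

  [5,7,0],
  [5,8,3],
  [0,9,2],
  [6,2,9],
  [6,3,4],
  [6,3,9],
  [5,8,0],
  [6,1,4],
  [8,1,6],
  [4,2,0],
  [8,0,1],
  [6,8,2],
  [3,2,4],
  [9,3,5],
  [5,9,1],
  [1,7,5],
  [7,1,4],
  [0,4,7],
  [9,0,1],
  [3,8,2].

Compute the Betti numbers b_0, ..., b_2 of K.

b_0 = 1, b_1 = 1, b_2 = 0.

K has 10 vertices, 30 edges, 20 triangles.
rank ∂_0 = 0, rank ∂_1 = 9 ⇒ b_0 = 10 − 0 − 9 = 1; all invariant factors of ∂_1 are 1 so no torsion. So H_0 = Z.
rank ∂_1 = 9, rank ∂_2 = 20 ⇒ b_1 = 30 − 9 − 20 = 1; ∂_2 has invariant factor(s) [2] giving torsion. So H_1 = Z × Z/2.
rank ∂_2 = 20, rank ∂_3 = 0 ⇒ b_2 = 20 − 20 − 0 = 0. So H_2 = 0.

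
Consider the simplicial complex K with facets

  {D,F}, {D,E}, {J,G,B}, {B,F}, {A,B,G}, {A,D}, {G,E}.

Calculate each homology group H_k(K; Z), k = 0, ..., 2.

H_0 ≅ Z,  H_1 ≅ Z^2,  H_2 = 0.

We work with the vertex ordering A < B < D < E < F < G < J. The simplices of K, each written with vertices in increasing order, are:

  0-simplices (7): A, B, D, E, F, G, J
  1-simplices (10): AB, AD, AG, BF, BG, BJ, DE, DF, EG, GJ
  2-simplices (2): ABG, BGJ

Hence C_0 ≅ Z^7, C_1 ≅ Z^10, C_2 ≅ Z^2.

The boundary map ∂_1: C_1 → C_0 sends each edge [p,q] (with p < q) to q − p. For instance
  ∂GJ = J − G.
This gives a 7×10 integer matrix of rank 6; reducing to Smith normal form yields diagonal entries (1,1,1,1,1,1).

Boundary ∂_2: C_2 → C_1 sends each 2-simplex [p,q,r] to [q,r] − [p,r] + [p,q]. For instance
  ∂ABG = BG − AG + AB,
  ∂BGJ = GJ − BJ + BG.
The resulting 10×2 matrix has rank 2, and its Smith normal form has invariant factors (1,1).

Now H_k = ker ∂_k / im ∂_{k+1}, so:

  H_0: rank C_0 − rank ∂_1 = 7 − 6 = 1, and the invariant factors of ∂_1 are all 1, so H_0 = Z.
  H_1: rank ker ∂_1 − rank ∂_2 = (10 − 6) − 2 = 2, and the invariant factors of ∂_2 are all 1, so H_1 = Z^2.
  H_2: rank ker ∂_2 − rank ∂_3 = (2 − 2) − 0 = 0, and there is no ∂_3, so H_2 = 0.

As a check, the Euler characteristic is 7 − 10 + 2 = -1, which agrees with 1 − 2 + 0 = -1.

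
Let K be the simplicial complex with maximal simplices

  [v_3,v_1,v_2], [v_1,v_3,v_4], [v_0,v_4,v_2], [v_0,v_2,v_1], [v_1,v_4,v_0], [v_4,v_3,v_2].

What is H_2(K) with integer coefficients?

Fix the vertex order v_0 < v_1 < v_2 < v_3 < v_4 and write every simplex with vertices in increasing order. Then dim K = 2 and the simplices of K are:

  0-simplices (5): [v_0], [v_1], [v_2], [v_3], [v_4]
  1-simplices (9): [v_0,v_1], [v_0,v_2], [v_0,v_4], [v_1,v_2], [v_1,v_3], [v_1,v_4], [v_2,v_3], [v_2,v_4], [v_3,v_4]
  2-simplices (6): [v_0,v_1,v_2], [v_0,v_1,v_4], [v_0,v_2,v_4], [v_1,v_2,v_3], [v_1,v_3,v_4], [v_2,v_3,v_4]

so the chain groups are C_0 ≅ Z^5, C_1 ≅ Z^9, C_2 ≅ Z^6.

The boundary map ∂_1: C_1 → C_0 sends each edge [p,q] (with p < q) to q − p. For instance
  ∂[v_2,v_4] = [v_4] − [v_2].
The resulting 5×9 matrix has rank 4, and its Smith normal form has invariant factors (1,1,1,1).

Boundary ∂_2: C_2 → C_1 acts by ∂[p,q,r] = [q,r] − [p,r] + [p,q]. For instance
  ∂[v_0,v_1,v_4] = [v_1,v_4] − [v_0,v_4] + [v_0,v_1],
  ∂[v_2,v_3,v_4] = [v_3,v_4] − [v_2,v_4] + [v_2,v_3].
As a 9×6 matrix over Z this has rank 5, with invariant factors (1,1,1,1,1).

Now H_k = ker ∂_k / im ∂_{k+1}, so:

  H_2: rank ker ∂_2 − rank ∂_3 = (6 − 5) − 0 = 1, and there is no ∂_3, so H_2 ≅ Z.

H_2 ≅ Z.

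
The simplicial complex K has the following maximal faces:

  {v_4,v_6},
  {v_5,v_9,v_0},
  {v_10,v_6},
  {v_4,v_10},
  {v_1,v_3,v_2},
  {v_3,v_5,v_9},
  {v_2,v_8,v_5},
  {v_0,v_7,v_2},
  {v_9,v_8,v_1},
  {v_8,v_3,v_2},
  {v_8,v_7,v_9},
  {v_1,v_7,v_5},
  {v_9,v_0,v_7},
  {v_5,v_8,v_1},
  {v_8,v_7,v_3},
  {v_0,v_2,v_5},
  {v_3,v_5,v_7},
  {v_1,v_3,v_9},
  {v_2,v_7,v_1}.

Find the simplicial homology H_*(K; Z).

Order the vertices as v_0 < v_1 < v_2 < v_3 < v_4 < v_5 < v_6 < v_7 < v_8 < v_9 < v_10. Listing each simplex with vertices in this order, K has dimension 2 with simplices:

  0-simplices (11): [v_0], [v_1], [v_2], [v_3], [v_4], [v_5], [v_6], [v_7], [v_8], [v_9], [v_10]
  1-simplices (27): (27 of them)
  2-simplices (16): (16 of them)

so the chain groups are C_0 ≅ Z^11, C_1 ≅ Z^27, C_2 ≅ Z^16.

The boundary map ∂_1: C_1 → C_0 maps an edge to its endpoints' difference, ∂[p,q] = q − p. For instance
  ∂[v_1,v_5] = [v_5] − [v_1].
The 11×27 boundary matrix has rank 9 and Smith normal form diag(1,1,1,1,1,1,1,1,1).

∂_2: C_2 → C_1 acts by ∂[p,q,r] = [q,r] − [p,r] + [p,q]. For instance
  ∂[v_0,v_7,v_9] = [v_7,v_9] − [v_0,v_9] + [v_0,v_7],
  ∂[v_2,v_5,v_8] = [v_5,v_8] − [v_2,v_8] + [v_2,v_5].
As a 27×16 matrix over Z this has rank 15, with invariant factors (1,1,1,1,1,1,1,1,1,1,1,1,1,1,1).

Computing H_k = (kernel of ∂_k) / (image of ∂_{k+1}):

  H_0: rank C_0 − rank ∂_1 = 11 − 9 = 2, and the invariant factors of ∂_1 are all 1, so H_0 = Z^2.
  H_1: rank ker ∂_1 − rank ∂_2 = (27 − 9) − 15 = 3, and the invariant factors of ∂_2 are all 1, so H_1 = Z^3.
  H_2: rank ker ∂_2 − rank ∂_3 = (16 − 15) − 0 = 1, and there is no ∂_3, so H_2 = Z.

H_0 = Z^2,  H_1 = Z^3,  H_2 = Z.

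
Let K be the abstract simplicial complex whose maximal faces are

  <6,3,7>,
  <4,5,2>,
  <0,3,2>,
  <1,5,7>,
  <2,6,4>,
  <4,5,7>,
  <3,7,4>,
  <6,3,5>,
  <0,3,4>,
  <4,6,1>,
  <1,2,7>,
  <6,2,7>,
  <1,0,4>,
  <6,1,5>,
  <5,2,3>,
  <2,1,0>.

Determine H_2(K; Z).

H_2 = Z.

We work with the vertex ordering 0 < 1 < 2 < 3 < 4 < 5 < 6 < 7. The simplices of K, each written with vertices in increasing order, are:

  0-simplices (8): [0], [1], [2], [3], [4], [5], [6], [7]
  1-simplices (24): (24 of them)
  2-simplices (16): [0,1,2], [0,1,4], [0,2,3], [0,3,4], [1,2,7], [1,4,6], [1,5,6], [1,5,7], [2,3,5], [2,4,5], [2,4,6], [2,6,7], [3,4,7], [3,5,6], [3,6,7], [4,5,7]

Hence C_0 ≅ Z^8, C_1 ≅ Z^24, C_2 ≅ Z^16.

Boundary ∂_1: C_1 → C_0 sends each edge [p,q] (with p < q) to q − p. For instance
  ∂[2,4] = [4] − [2].
The 8×24 boundary matrix has rank 7 and Smith normal form diag(1,1,1,1,1,1,1).

Boundary ∂_2: C_2 → C_1 sends each 2-simplex [p,q,r] to [q,r] − [p,r] + [p,q]. For instance
  ∂[1,5,6] = [5,6] − [1,6] + [1,5],
  ∂[1,4,6] = [4,6] − [1,6] + [1,4].
As a 24×16 matrix over Z this has rank 15, with invariant factors (1,1,1,1,1,1,1,1,1,1,1,1,1,1,1).

Computing H_k = (kernel of ∂_k) / (image of ∂_{k+1}):

  H_2: rank ker ∂_2 − rank ∂_3 = (16 − 15) − 0 = 1, and there is no ∂_3, so H_2 ≅ Z.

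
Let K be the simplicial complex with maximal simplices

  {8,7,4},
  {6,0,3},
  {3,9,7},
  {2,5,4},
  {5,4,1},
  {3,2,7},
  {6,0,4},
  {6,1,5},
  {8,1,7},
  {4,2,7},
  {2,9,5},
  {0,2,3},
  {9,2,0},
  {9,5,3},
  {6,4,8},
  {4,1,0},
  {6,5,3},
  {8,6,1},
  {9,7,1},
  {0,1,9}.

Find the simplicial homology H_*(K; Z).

H_0 ≅ Z,  H_1 ≅ Z ⊕ Z/2,  H_2 = 0.

We work with the vertex ordering 0 < 1 < 2 < 3 < 4 < 5 < 6 < 7 < 8 < 9. The simplices of K, each written with vertices in increasing order, are:

  0-simplices (10): [0], [1], [2], [3], [4], [5], [6], [7], [8], [9]
  1-simplices (30): (30 of them)
  2-simplices (20): (20 of them)

giving chain groups C_0 ≅ Z^10, C_1 ≅ Z^30, C_2 ≅ Z^20.

Boundary ∂_1: C_1 → C_0 sends each edge [p,q] (with p < q) to q − p.
The 10×30 boundary matrix has rank 9 and Smith normal form diag(1,1,1,1,1,1,1,1,1).

The boundary map ∂_2: C_2 → C_1 maps a triangle to the signed sum of its edges. For instance
  ∂[0,1,9] = [1,9] − [0,9] + [0,1],
  ∂[2,5,9] = [5,9] − [2,9] + [2,5].
The 30×20 boundary matrix has rank 20 and Smith normal form diag(1,1,1,1,1,1,1,1,1,1,1,1,1,1,1,1,1,1,1,2).

Computing H_k = (kernel of ∂_k) / (image of ∂_{k+1}):

  H_0: rank C_0 − rank ∂_1 = 10 − 9 = 1, and the invariant factors of ∂_1 are all 1, so H_0 = Z.
  H_1: rank ker ∂_1 − rank ∂_2 = (30 − 9) − 20 = 1, and ∂_2 has invariant factor 2 > 1, so H_1 = Z ⊕ Z/2.
  H_2: rank ker ∂_2 − rank ∂_3 = (20 − 20) − 0 = 0, and there is no ∂_3, so H_2 = 0.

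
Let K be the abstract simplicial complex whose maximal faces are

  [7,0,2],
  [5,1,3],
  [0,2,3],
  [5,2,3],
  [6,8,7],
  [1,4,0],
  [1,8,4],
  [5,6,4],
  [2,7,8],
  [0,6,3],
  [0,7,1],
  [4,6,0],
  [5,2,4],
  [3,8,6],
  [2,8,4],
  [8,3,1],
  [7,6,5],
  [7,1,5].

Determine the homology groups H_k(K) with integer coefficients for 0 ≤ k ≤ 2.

We work with the vertex ordering 0 < 1 < 2 < 3 < 4 < 5 < 6 < 7 < 8. The simplices of K, each written with vertices in increasing order, are:

  0-simplices (9): [0], [1], [2], [3], [4], [5], [6], [7], [8]
  1-simplices (27): (27 of them)
  2-simplices (18): [0,1,4], [0,1,7], [0,2,3], [0,2,7], [0,3,6], [0,4,6], [1,3,5], [1,3,8], [1,4,8], [1,5,7], [2,3,5], [2,4,5], [2,4,8], [2,7,8], [3,6,8], [4,5,6], [5,6,7], [6,7,8]

giving chain groups C_0 ≅ Z^9, C_1 ≅ Z^27, C_2 ≅ Z^18.

Boundary ∂_1: C_1 → C_0 maps an edge to its endpoints' difference, ∂[p,q] = q − p.
This gives a 9×27 integer matrix of rank 8; reducing to Smith normal form yields diagonal entries (1,1,1,1,1,1,1,1).

The boundary map ∂_2: C_2 → C_1 acts by ∂[p,q,r] = [q,r] − [p,r] + [p,q]. For instance
  ∂[1,4,8] = [4,8] − [1,8] + [1,4],
  ∂[0,1,4] = [1,4] − [0,4] + [0,1].
As a 27×18 matrix over Z this has rank 17, with invariant factors (1,1,1,1,1,1,1,1,1,1,1,1,1,1,1,1,1).

From H_k ≅ ker(∂_k) / im(∂_{k+1}) we obtain:

  H_0: rank C_0 − rank ∂_1 = 9 − 8 = 1, and the invariant factors of ∂_1 are all 1, so H_0 ≅ Z.
  H_1: rank ker ∂_1 − rank ∂_2 = (27 − 8) − 17 = 2, and the invariant factors of ∂_2 are all 1, so H_1 ≅ Z^2.
  H_2: rank ker ∂_2 − rank ∂_3 = (18 − 17) − 0 = 1, and there is no ∂_3, so H_2 ≅ Z.

As a check, the Euler characteristic is 9 − 27 + 18 = 0, which agrees with 1 − 2 + 1 = 0.

H_0 ≅ Z,  H_1 ≅ Z^2,  H_2 ≅ Z.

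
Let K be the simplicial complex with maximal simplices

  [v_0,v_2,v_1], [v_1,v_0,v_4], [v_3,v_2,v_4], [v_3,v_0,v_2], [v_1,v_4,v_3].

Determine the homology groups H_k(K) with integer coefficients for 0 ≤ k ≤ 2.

H_0 = Z,  H_1 = Z,  H_2 = 0.

Order the vertices as v_0 < v_1 < v_2 < v_3 < v_4. Listing each simplex with vertices in this order, K has dimension 2 with simplices:

  0-simplices (5): [v_0], [v_1], [v_2], [v_3], [v_4]
  1-simplices (10): [v_0,v_1], [v_0,v_2], [v_0,v_3], [v_0,v_4], [v_1,v_2], [v_1,v_3], [v_1,v_4], [v_2,v_3], [v_2,v_4], [v_3,v_4]
  2-simplices (5): [v_0,v_1,v_2], [v_0,v_1,v_4], [v_0,v_2,v_3], [v_1,v_3,v_4], [v_2,v_3,v_4]

giving chain groups C_0 ≅ Z^5, C_1 ≅ Z^10, C_2 ≅ Z^5.

Boundary ∂_1: C_1 → C_0 maps an edge to its endpoints' difference, ∂[p,q] = q − p.
The 5×10 boundary matrix has rank 4 and Smith normal form diag(1,1,1,1).

∂_2: C_2 → C_1 acts by ∂[p,q,r] = [q,r] − [p,r] + [p,q]. For instance
  ∂[v_0,v_1,v_4] = [v_1,v_4] − [v_0,v_4] + [v_0,v_1],
  ∂[v_0,v_1,v_2] = [v_1,v_2] − [v_0,v_2] + [v_0,v_1].
As a 10×5 matrix over Z this has rank 5, with invariant factors (1,1,1,1,1).

Reading off H_k = ker ∂_k / im ∂_{k+1}:

  H_0: rank C_0 − rank ∂_1 = 5 − 4 = 1, and the invariant factors of ∂_1 are all 1, so H_0 = Z.
  H_1: rank ker ∂_1 − rank ∂_2 = (10 − 4) − 5 = 1, and the invariant factors of ∂_2 are all 1, so H_1 = Z.
  H_2: rank ker ∂_2 − rank ∂_3 = (5 − 5) − 0 = 0, and there is no ∂_3, so H_2 = 0.

(K is a triangulation of the Möbius band.)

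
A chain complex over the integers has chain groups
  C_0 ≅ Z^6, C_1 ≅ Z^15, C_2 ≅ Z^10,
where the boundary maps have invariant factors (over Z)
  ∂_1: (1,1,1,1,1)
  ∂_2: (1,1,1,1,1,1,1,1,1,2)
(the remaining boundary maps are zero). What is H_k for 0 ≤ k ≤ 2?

H_0: b_0 = 6 − 0 − 5 = 1; torsion from ∂_1 factors > 1: none. So H_0 ≅ Z.
H_1: b_1 = 15 − 5 − 10 = 0; torsion from ∂_2 factors > 1: [2]. So H_1 ≅ Z/2.
H_2: b_2 = 10 − 10 − 0 = 0; torsion from ∂_3 factors > 1: none. So H_2 ≅ 0.

H_0 ≅ Z,  H_1 ≅ Z/2,  H_2 = 0.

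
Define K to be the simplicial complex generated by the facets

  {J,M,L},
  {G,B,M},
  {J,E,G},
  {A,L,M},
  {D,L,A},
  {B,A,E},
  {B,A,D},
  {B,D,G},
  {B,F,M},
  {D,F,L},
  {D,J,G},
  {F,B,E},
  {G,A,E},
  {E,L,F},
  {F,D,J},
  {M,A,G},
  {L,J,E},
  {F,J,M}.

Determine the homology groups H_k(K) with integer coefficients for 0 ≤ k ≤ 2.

Order the vertices as A < B < D < E < F < G < J < L < M. Listing each simplex with vertices in this order, K has dimension 2 with simplices:

  0-simplices (9): A, B, D, E, F, G, J, L, M
  1-simplices (27): AB, AD, AE, AG, AL, AM, BD, BE, BF, BG, BM, DF, DG, DJ, DL, EF, EG, EJ, EL, FJ, FL, FM, GJ, GM, JL, JM, LM
  2-simplices (18): ABD, ABE, ADL, AEG, AGM, ALM, BDG, BEF, BFM, BGM, DFJ, DFL, DGJ, EFL, EGJ, EJL, FJM, JLM

so the chain groups are C_0 ≅ Z^9, C_1 ≅ Z^27, C_2 ≅ Z^18.

Boundary ∂_1: C_1 → C_0 sends each edge [p,q] (with p < q) to q − p.
As a 9×27 matrix over Z this has rank 8, with invariant factors (1,1,1,1,1,1,1,1).

Boundary ∂_2: C_2 → C_1 sends each 2-simplex [p,q,r] to [q,r] − [p,r] + [p,q]. For instance
  ∂ALM = LM − AM + AL,
  ∂BDG = DG − BG + BD.
As a 27×18 matrix over Z this has rank 18, with invariant factors (1,1,1,1,1,1,1,1,1,1,1,1,1,1,1,1,1,2).

Computing H_k = (kernel of ∂_k) / (image of ∂_{k+1}):

  H_0: rank C_0 − rank ∂_1 = 9 − 8 = 1, and the invariant factors of ∂_1 are all 1, so H_0 = Z.
  H_1: rank ker ∂_1 − rank ∂_2 = (27 − 8) − 18 = 1, and ∂_2 has invariant factor 2 > 1, so H_1 = Z ⊕ Z/2.
  H_2: rank ker ∂_2 − rank ∂_3 = (18 − 18) − 0 = 0, and there is no ∂_3, so H_2 = 0.

H_0 ≅ Z,  H_1 ≅ Z ⊕ Z/2,  H_2 = 0.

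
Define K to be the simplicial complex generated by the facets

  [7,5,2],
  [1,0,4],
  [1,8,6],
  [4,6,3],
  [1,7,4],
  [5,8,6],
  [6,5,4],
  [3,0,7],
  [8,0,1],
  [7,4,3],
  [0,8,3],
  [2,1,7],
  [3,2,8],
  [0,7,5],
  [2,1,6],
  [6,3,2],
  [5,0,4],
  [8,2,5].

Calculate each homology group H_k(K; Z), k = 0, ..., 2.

H_0 ≅ Z,  H_1 ≅ Z ⊕ Z/2,  H_2 = 0.

We work with the vertex ordering 0 < 1 < 2 < 3 < 4 < 5 < 6 < 7 < 8. The simplices of K, each written with vertices in increasing order, are:

  0-simplices (9): [0], [1], [2], [3], [4], [5], [6], [7], [8]
  1-simplices (27): (27 of them)
  2-simplices (18): [0,1,4], [0,1,8], [0,3,7], [0,3,8], [0,4,5], [0,5,7], [1,2,6], [1,2,7], [1,4,7], [1,6,8], [2,3,6], [2,3,8], [2,5,7], [2,5,8], [3,4,6], [3,4,7], [4,5,6], [5,6,8]

Hence C_0 ≅ Z^9, C_1 ≅ Z^27, C_2 ≅ Z^18.

∂_1: C_1 → C_0 sends each edge [p,q] (with p < q) to q − p.
The resulting 9×27 matrix has rank 8, and its Smith normal form has invariant factors (1,1,1,1,1,1,1,1).

The boundary map ∂_2: C_2 → C_1 acts by ∂[p,q,r] = [q,r] − [p,r] + [p,q]. For instance
  ∂[3,4,7] = [4,7] − [3,7] + [3,4],
  ∂[0,4,5] = [4,5] − [0,5] + [0,4].
The 27×18 boundary matrix has rank 18 and Smith normal form diag(1,1,1,1,1,1,1,1,1,1,1,1,1,1,1,1,1,2).

Reading off H_k = ker ∂_k / im ∂_{k+1}:

  H_0: rank C_0 − rank ∂_1 = 9 − 8 = 1, and the invariant factors of ∂_1 are all 1, so H_0 ≅ Z.
  H_1: rank ker ∂_1 − rank ∂_2 = (27 − 8) − 18 = 1, and ∂_2 has invariant factor 2 > 1, so H_1 ≅ Z ⊕ Z/2.
  H_2: rank ker ∂_2 − rank ∂_3 = (18 − 18) − 0 = 0, and there is no ∂_3, so H_2 ≅ 0.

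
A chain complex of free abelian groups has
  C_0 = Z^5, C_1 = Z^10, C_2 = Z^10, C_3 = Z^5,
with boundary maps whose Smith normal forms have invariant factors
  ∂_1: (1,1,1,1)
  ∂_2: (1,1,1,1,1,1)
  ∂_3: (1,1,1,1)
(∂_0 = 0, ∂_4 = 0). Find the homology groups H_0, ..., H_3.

H_0: b_0 = 5 − 0 − 4 = 1; torsion from ∂_1 factors > 1: none. So H_0 ≅ Z.
H_1: b_1 = 10 − 4 − 6 = 0; torsion from ∂_2 factors > 1: none. So H_1 ≅ 0.
H_2: b_2 = 10 − 6 − 4 = 0; torsion from ∂_3 factors > 1: none. So H_2 ≅ 0.
H_3: b_3 = 5 − 4 − 0 = 1; torsion from ∂_4 factors > 1: none. So H_3 ≅ Z.

H_0 ≅ Z,  H_1 = 0,  H_2 = 0,  H_3 ≅ Z.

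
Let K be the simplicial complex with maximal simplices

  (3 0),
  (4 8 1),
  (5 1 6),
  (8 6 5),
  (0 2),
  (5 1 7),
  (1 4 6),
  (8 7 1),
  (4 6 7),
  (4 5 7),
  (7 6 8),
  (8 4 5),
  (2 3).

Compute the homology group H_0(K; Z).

Take the total order 0 < 1 < 2 < 3 < 4 < 5 < 6 < 7 < 8 on the vertex set. Then K (dimension 2) consists of the simplices:

  0-simplices (9): [0], [1], [2], [3], [4], [5], [6], [7], [8]
  1-simplices (18): [0,2], [0,3], [1,4], [1,5], [1,6], [1,7], [1,8], [2,3], [4,5], [4,6], [4,7], [4,8], [5,6], [5,7], [5,8], [6,7], [6,8], [7,8]
  2-simplices (10): [1,4,6], [1,4,8], [1,5,6], [1,5,7], [1,7,8], [4,5,7], [4,5,8], [4,6,7], [5,6,8], [6,7,8]

giving chain groups C_0 ≅ Z^9, C_1 ≅ Z^18, C_2 ≅ Z^10.

Boundary ∂_1: C_1 → C_0 sends each edge [p,q] (with p < q) to q − p. For instance
  ∂[7,8] = [8] − [7].
The resulting 9×18 matrix has rank 7, and its Smith normal form has invariant factors (1,1,1,1,1,1,1).

Boundary ∂_2: C_2 → C_1 sends each 2-simplex [p,q,r] to [q,r] − [p,r] + [p,q]. For instance
  ∂[5,6,8] = [6,8] − [5,8] + [5,6],
  ∂[1,4,8] = [4,8] − [1,8] + [1,4].
The resulting 18×10 matrix has rank 10, and its Smith normal form has invariant factors (1,1,1,1,1,1,1,1,1,2).

Computing H_k = (kernel of ∂_k) / (image of ∂_{k+1}):

  H_0: rank C_0 − rank ∂_1 = 9 − 7 = 2, and the invariant factors of ∂_1 are all 1, so H_0 ≅ Z^2.

H_0 ≅ Z^2.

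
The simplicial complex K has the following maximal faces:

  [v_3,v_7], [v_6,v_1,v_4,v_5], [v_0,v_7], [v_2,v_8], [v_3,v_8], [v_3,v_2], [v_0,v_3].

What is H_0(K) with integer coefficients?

H_0 = Z^2.

Order the vertices as v_0 < v_1 < v_2 < v_3 < v_4 < v_5 < v_6 < v_7 < v_8. Listing each simplex with vertices in this order, K has dimension 3 with simplices:

  0-simplices (9): [v_0], [v_1], [v_2], [v_3], [v_4], [v_5], [v_6], [v_7], [v_8]
  1-simplices (12): [v_0,v_3], [v_0,v_7], [v_1,v_4], [v_1,v_5], [v_1,v_6], [v_2,v_3], [v_2,v_8], [v_3,v_7], [v_3,v_8], [v_4,v_5], [v_4,v_6], [v_5,v_6]
  2-simplices (4): [v_1,v_4,v_5], [v_1,v_4,v_6], [v_1,v_5,v_6], [v_4,v_5,v_6]
  3-simplices (1): [v_1,v_4,v_5,v_6]

Hence C_0 ≅ Z^9, C_1 ≅ Z^12, C_2 ≅ Z^4, C_3 ≅ Z^1.

Boundary ∂_1: C_1 → C_0 sends each edge [p,q] (with p < q) to q − p. For instance
  ∂[v_1,v_4] = [v_4] − [v_1].
As a 9×12 matrix over Z this has rank 7, with invariant factors (1,1,1,1,1,1,1).

The boundary map ∂_2: C_2 → C_1 acts by ∂[p,q,r] = [q,r] − [p,r] + [p,q]. For instance
  ∂[v_1,v_4,v_6] = [v_4,v_6] − [v_1,v_6] + [v_1,v_4],
  ∂[v_4,v_5,v_6] = [v_5,v_6] − [v_4,v_6] + [v_4,v_5].
The 12×4 boundary matrix has rank 3 and Smith normal form diag(1,1,1).

The boundary map ∂_3: C_3 → C_2 sends each 3-simplex σ to the alternating sum Σ_i (−1)^i (σ with its i-th vertex removed). For instance
  ∂[v_1,v_4,v_5,v_6] = [v_4,v_5,v_6] − [v_1,v_5,v_6] + [v_1,v_4,v_6] − [v_1,v_4,v_5].
The resulting 4×1 matrix has rank 1, and its Smith normal form has invariant factors (1).

Reading off H_k = ker ∂_k / im ∂_{k+1}:

  H_0: rank C_0 − rank ∂_1 = 9 − 7 = 2, and the invariant factors of ∂_1 are all 1, so H_0 ≅ Z^2.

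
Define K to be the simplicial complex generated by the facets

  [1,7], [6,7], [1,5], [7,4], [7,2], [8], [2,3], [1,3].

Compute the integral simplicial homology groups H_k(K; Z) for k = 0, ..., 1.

H_0 = Z^2,  H_1 = Z.

Order the vertices as 1 < 2 < 3 < 4 < 5 < 6 < 7 < 8. Listing each simplex with vertices in this order, K has dimension 1 with simplices:

  0-simplices (8): [1], [2], [3], [4], [5], [6], [7], [8]
  1-simplices (7): [1,3], [1,5], [1,7], [2,3], [2,7], [4,7], [6,7]

Hence C_0 ≅ Z^8, C_1 ≅ Z^7.

Boundary ∂_1: C_1 → C_0 is given by ∂[p,q] = [q] − [p]. For instance
  ∂[6,7] = [7] − [6].
This gives a 8×7 integer matrix of rank 6; reducing to Smith normal form yields diagonal entries (1,1,1,1,1,1).

Computing H_k = (kernel of ∂_k) / (image of ∂_{k+1}):

  H_0: rank C_0 − rank ∂_1 = 8 − 6 = 2, and the invariant factors of ∂_1 are all 1, so H_0 = Z^2.
  H_1: rank ker ∂_1 − rank ∂_2 = (7 − 6) − 0 = 1, and there is no ∂_2, so H_1 = Z.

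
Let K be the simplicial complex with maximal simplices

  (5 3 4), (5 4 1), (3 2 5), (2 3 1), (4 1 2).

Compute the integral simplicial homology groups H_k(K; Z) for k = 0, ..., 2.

H_0 = Z,  H_1 = Z,  H_2 = 0.

Take the total order 1 < 2 < 3 < 4 < 5 on the vertex set. Then K (dimension 2) consists of the simplices:

  0-simplices (5): [1], [2], [3], [4], [5]
  1-simplices (10): [1,2], [1,3], [1,4], [1,5], [2,3], [2,4], [2,5], [3,4], [3,5], [4,5]
  2-simplices (5): [1,2,3], [1,2,4], [1,4,5], [2,3,5], [3,4,5]

so the chain groups are C_0 ≅ Z^5, C_1 ≅ Z^10, C_2 ≅ Z^5.

The boundary map ∂_1: C_1 → C_0 maps an edge to its endpoints' difference, ∂[p,q] = q − p. For instance
  ∂[4,5] = [5] − [4].
This gives a 5×10 integer matrix of rank 4; reducing to Smith normal form yields diagonal entries (1,1,1,1).

The boundary map ∂_2: C_2 → C_1 sends each 2-simplex [p,q,r] to [q,r] − [p,r] + [p,q]. For instance
  ∂[1,4,5] = [4,5] − [1,5] + [1,4],
  ∂[1,2,3] = [2,3] − [1,3] + [1,2].
This gives a 10×5 integer matrix of rank 5; reducing to Smith normal form yields diagonal entries (1,1,1,1,1).

Now H_k = ker ∂_k / im ∂_{k+1}, so:

  H_0: rank C_0 − rank ∂_1 = 5 − 4 = 1, and the invariant factors of ∂_1 are all 1, so H_0 ≅ Z.
  H_1: rank ker ∂_1 − rank ∂_2 = (10 − 4) − 5 = 1, and the invariant factors of ∂_2 are all 1, so H_1 ≅ Z.
  H_2: rank ker ∂_2 − rank ∂_3 = (5 − 5) − 0 = 0, and there is no ∂_3, so H_2 ≅ 0.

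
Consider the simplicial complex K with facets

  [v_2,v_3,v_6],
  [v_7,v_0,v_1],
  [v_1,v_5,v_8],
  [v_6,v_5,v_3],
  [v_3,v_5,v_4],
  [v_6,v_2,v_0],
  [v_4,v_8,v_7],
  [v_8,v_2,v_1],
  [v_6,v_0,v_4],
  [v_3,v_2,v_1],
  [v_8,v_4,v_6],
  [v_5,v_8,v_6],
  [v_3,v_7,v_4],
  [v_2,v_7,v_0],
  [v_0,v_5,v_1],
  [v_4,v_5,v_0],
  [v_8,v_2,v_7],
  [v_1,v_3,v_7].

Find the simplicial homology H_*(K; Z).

H_0 ≅ Z,  H_1 ≅ Z ⊕ Z_2,  H_2 = 0.

Fix the vertex order v_0 < v_1 < v_2 < v_3 < v_4 < v_5 < v_6 < v_7 < v_8 and write every simplex with vertices in increasing order. Then dim K = 2 and the simplices of K are:

  0-simplices (9): [v_0], [v_1], [v_2], [v_3], [v_4], [v_5], [v_6], [v_7], [v_8]
  1-simplices (27): (27 of them)
  2-simplices (18): (18 of them)

giving chain groups C_0 ≅ Z^9, C_1 ≅ Z^27, C_2 ≅ Z^18.

Boundary ∂_1: C_1 → C_0 is given by ∂[p,q] = [q] − [p].
The resulting 9×27 matrix has rank 8, and its Smith normal form has invariant factors (1,1,1,1,1,1,1,1).

Boundary ∂_2: C_2 → C_1 maps a triangle to the signed sum of its edges. For instance
  ∂[v_2,v_3,v_6] = [v_3,v_6] − [v_2,v_6] + [v_2,v_3],
  ∂[v_4,v_7,v_8] = [v_7,v_8] − [v_4,v_8] + [v_4,v_7].
The resulting 27×18 matrix has rank 18, and its Smith normal form has invariant factors (1,1,1,1,1,1,1,1,1,1,1,1,1,1,1,1,1,2).

Computing H_k = (kernel of ∂_k) / (image of ∂_{k+1}):

  H_0: rank C_0 − rank ∂_1 = 9 − 8 = 1, and the invariant factors of ∂_1 are all 1, so H_0 ≅ Z.
  H_1: rank ker ∂_1 − rank ∂_2 = (27 − 8) − 18 = 1, and ∂_2 has invariant factor 2 > 1, so H_1 ≅ Z ⊕ Z_2.
  H_2: rank ker ∂_2 − rank ∂_3 = (18 − 18) − 0 = 0, and there is no ∂_3, so H_2 ≅ 0.

As a check, the Euler characteristic is 9 − 27 + 18 = 0, which agrees with 1 − 1 + 0 = 0.
(K is a triangulation of the Klein bottle.)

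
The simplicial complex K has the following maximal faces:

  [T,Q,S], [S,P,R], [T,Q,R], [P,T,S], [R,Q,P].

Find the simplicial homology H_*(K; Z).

H_0 ≅ Z,  H_1 ≅ Z,  H_2 = 0.

Fix the vertex order P < Q < R < S < T and write every simplex with vertices in increasing order. Then dim K = 2 and the simplices of K are:

  0-simplices (5): P, Q, R, S, T
  1-simplices (10): PQ, PR, PS, PT, QR, QS, QT, RS, RT, ST
  2-simplices (5): PQR, PRS, PST, QRT, QST

Hence C_0 ≅ Z^5, C_1 ≅ Z^10, C_2 ≅ Z^5.

The boundary map ∂_1: C_1 → C_0 is given by ∂[p,q] = [q] − [p]. For instance
  ∂QS = S − Q.
The resulting 5×10 matrix has rank 4, and its Smith normal form has invariant factors (1,1,1,1).

Boundary ∂_2: C_2 → C_1 maps a triangle to the signed sum of its edges. For instance
  ∂PQR = QR − PR + PQ,
  ∂QRT = RT − QT + QR.
As a 10×5 matrix over Z this has rank 5, with invariant factors (1,1,1,1,1).

Now H_k = ker ∂_k / im ∂_{k+1}, so:

  H_0: rank C_0 − rank ∂_1 = 5 − 4 = 1, and the invariant factors of ∂_1 are all 1, so H_0 ≅ Z.
  H_1: rank ker ∂_1 − rank ∂_2 = (10 − 4) − 5 = 1, and the invariant factors of ∂_2 are all 1, so H_1 ≅ Z.
  H_2: rank ker ∂_2 − rank ∂_3 = (5 − 5) − 0 = 0, and there is no ∂_3, so H_2 ≅ 0.

As a check, the Euler characteristic is 5 − 10 + 5 = 0, which agrees with 1 − 1 + 0 = 0.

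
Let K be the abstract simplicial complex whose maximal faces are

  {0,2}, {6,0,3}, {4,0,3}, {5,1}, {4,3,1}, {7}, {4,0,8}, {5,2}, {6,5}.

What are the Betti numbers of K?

Take the total order 0 < 1 < 2 < 3 < 4 < 5 < 6 < 7 < 8 on the vertex set. Then K (dimension 2) consists of the simplices:

  0-simplices (9): [0], [1], [2], [3], [4], [5], [6], [7], [8]
  1-simplices (13): [0,2], [0,3], [0,4], [0,6], [0,8], [1,3], [1,4], [1,5], [2,5], [3,4], [3,6], [4,8], [5,6]
  2-simplices (4): [0,3,4], [0,3,6], [0,4,8], [1,3,4]

Hence C_0 ≅ Z^9, C_1 ≅ Z^13, C_2 ≅ Z^4.

The boundary map ∂_1: C_1 → C_0 maps an edge to its endpoints' difference, ∂[p,q] = q − p.
The 9×13 boundary matrix has rank 7 and Smith normal form diag(1,1,1,1,1,1,1).

Boundary ∂_2: C_2 → C_1 sends each 2-simplex [p,q,r] to [q,r] − [p,r] + [p,q]. For instance
  ∂[0,3,6] = [3,6] − [0,6] + [0,3],
  ∂[0,4,8] = [4,8] − [0,8] + [0,4].
As a 13×4 matrix over Z this has rank 4, with invariant factors (1,1,1,1).

Computing H_k = (kernel of ∂_k) / (image of ∂_{k+1}):

  H_0: rank C_0 − rank ∂_1 = 9 − 7 = 2, and the invariant factors of ∂_1 are all 1, so H_0 ≅ Z^2.
  H_1: rank ker ∂_1 − rank ∂_2 = (13 − 7) − 4 = 2, and the invariant factors of ∂_2 are all 1, so H_1 ≅ Z^2.
  H_2: rank ker ∂_2 − rank ∂_3 = (4 − 4) − 0 = 0, and there is no ∂_3, so H_2 ≅ 0.

Hence the Betti numbers are b_0 = 2, b_1 = 2, b_2 = 0.

b_0 = 2, b_1 = 2, b_2 = 0.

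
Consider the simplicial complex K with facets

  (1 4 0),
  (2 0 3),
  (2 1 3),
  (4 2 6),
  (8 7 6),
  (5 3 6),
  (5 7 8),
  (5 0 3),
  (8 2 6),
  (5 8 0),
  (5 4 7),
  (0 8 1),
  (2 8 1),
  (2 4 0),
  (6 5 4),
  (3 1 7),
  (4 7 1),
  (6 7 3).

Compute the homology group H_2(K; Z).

H_2 = 0.

Take the total order 0 < 1 < 2 < 3 < 4 < 5 < 6 < 7 < 8 on the vertex set. Then K (dimension 2) consists of the simplices:

  0-simplices (9): [0], [1], [2], [3], [4], [5], [6], [7], [8]
  1-simplices (27): (27 of them)
  2-simplices (18): [0,1,4], [0,1,8], [0,2,3], [0,2,4], [0,3,5], [0,5,8], [1,2,3], [1,2,8], [1,3,7], [1,4,7], [2,4,6], [2,6,8], [3,5,6], [3,6,7], [4,5,6], [4,5,7], [5,7,8], [6,7,8]

Hence C_0 ≅ Z^9, C_1 ≅ Z^27, C_2 ≅ Z^18.

The boundary map ∂_1: C_1 → C_0 sends each edge [p,q] (with p < q) to q − p. For instance
  ∂[0,3] = [3] − [0].
The 9×27 boundary matrix has rank 8 and Smith normal form diag(1,1,1,1,1,1,1,1).

The boundary map ∂_2: C_2 → C_1 acts by ∂[p,q,r] = [q,r] − [p,r] + [p,q]. For instance
  ∂[0,3,5] = [3,5] − [0,5] + [0,3],
  ∂[6,7,8] = [7,8] − [6,8] + [6,7].
As a 27×18 matrix over Z this has rank 18, with invariant factors (1,1,1,1,1,1,1,1,1,1,1,1,1,1,1,1,1,2).

Reading off H_k = ker ∂_k / im ∂_{k+1}:

  H_2: rank ker ∂_2 − rank ∂_3 = (18 − 18) − 0 = 0, and there is no ∂_3, so H_2 ≅ 0.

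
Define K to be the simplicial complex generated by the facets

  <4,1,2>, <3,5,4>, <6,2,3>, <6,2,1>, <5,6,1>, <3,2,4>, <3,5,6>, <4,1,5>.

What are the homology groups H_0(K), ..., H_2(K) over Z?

H_0 ≅ Z,  H_1 = 0,  H_2 ≅ Z.

Order the vertices as 1 < 2 < 3 < 4 < 5 < 6. Listing each simplex with vertices in this order, K has dimension 2 with simplices:

  0-simplices (6): [1], [2], [3], [4], [5], [6]
  1-simplices (12): [1,2], [1,4], [1,5], [1,6], [2,3], [2,4], [2,6], [3,4], [3,5], [3,6], [4,5], [5,6]
  2-simplices (8): [1,2,4], [1,2,6], [1,4,5], [1,5,6], [2,3,4], [2,3,6], [3,4,5], [3,5,6]

giving chain groups C_0 ≅ Z^6, C_1 ≅ Z^12, C_2 ≅ Z^8.

∂_1: C_1 → C_0 is given by ∂[p,q] = [q] − [p].
As a 6×12 matrix over Z this has rank 5, with invariant factors (1,1,1,1,1).

∂_2: C_2 → C_1 acts by ∂[p,q,r] = [q,r] − [p,r] + [p,q]. For instance
  ∂[1,4,5] = [4,5] − [1,5] + [1,4],
  ∂[3,4,5] = [4,5] − [3,5] + [3,4].
The resulting 12×8 matrix has rank 7, and its Smith normal form has invariant factors (1,1,1,1,1,1,1).

Reading off H_k = ker ∂_k / im ∂_{k+1}:

  H_0: rank C_0 − rank ∂_1 = 6 − 5 = 1, and the invariant factors of ∂_1 are all 1, so H_0 ≅ Z.
  H_1: rank ker ∂_1 − rank ∂_2 = (12 − 5) − 7 = 0, and the invariant factors of ∂_2 are all 1, so H_1 ≅ 0.
  H_2: rank ker ∂_2 − rank ∂_3 = (8 − 7) − 0 = 1, and there is no ∂_3, so H_2 ≅ Z.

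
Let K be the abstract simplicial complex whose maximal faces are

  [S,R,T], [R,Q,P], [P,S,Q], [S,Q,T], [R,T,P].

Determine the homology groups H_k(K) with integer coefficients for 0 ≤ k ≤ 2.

Take the total order P < Q < R < S < T on the vertex set. Then K (dimension 2) consists of the simplices:

  0-simplices (5): P, Q, R, S, T
  1-simplices (10): PQ, PR, PS, PT, QR, QS, QT, RS, RT, ST
  2-simplices (5): PQR, PQS, PRT, QST, RST

Hence C_0 ≅ Z^5, C_1 ≅ Z^10, C_2 ≅ Z^5.

Boundary ∂_1: C_1 → C_0 is given by ∂[p,q] = [q] − [p]. For instance
  ∂QT = T − Q.
The 5×10 boundary matrix has rank 4 and Smith normal form diag(1,1,1,1).

The boundary map ∂_2: C_2 → C_1 acts by ∂[p,q,r] = [q,r] − [p,r] + [p,q]. For instance
  ∂RST = ST − RT + RS,
  ∂PQR = QR − PR + PQ.
The resulting 10×5 matrix has rank 5, and its Smith normal form has invariant factors (1,1,1,1,1).

Computing H_k = (kernel of ∂_k) / (image of ∂_{k+1}):

  H_0: rank C_0 − rank ∂_1 = 5 − 4 = 1, and the invariant factors of ∂_1 are all 1, so H_0 ≅ Z.
  H_1: rank ker ∂_1 − rank ∂_2 = (10 − 4) − 5 = 1, and the invariant factors of ∂_2 are all 1, so H_1 ≅ Z.
  H_2: rank ker ∂_2 − rank ∂_3 = (5 − 5) − 0 = 0, and there is no ∂_3, so H_2 ≅ 0.

H_0 = Z,  H_1 = Z,  H_2 = 0.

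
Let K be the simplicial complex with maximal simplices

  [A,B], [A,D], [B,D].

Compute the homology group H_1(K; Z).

H_1 ≅ Z.

Order the vertices as A < B < D. Listing each simplex with vertices in this order, K has dimension 1 with simplices:

  0-simplices (3): A, B, D
  1-simplices (3): AB, AD, BD

so the chain groups are C_0 ≅ Z^3, C_1 ≅ Z^3.

∂_1: C_1 → C_0 sends each edge [p,q] (with p < q) to q − p. For instance
  ∂BD = D − B.
The 3×3 boundary matrix has rank 2 and Smith normal form diag(1,1).

Reading off H_k = ker ∂_k / im ∂_{k+1}:

  H_1: rank ker ∂_1 − rank ∂_2 = (3 − 2) − 0 = 1, and there is no ∂_2, so H_1 = Z.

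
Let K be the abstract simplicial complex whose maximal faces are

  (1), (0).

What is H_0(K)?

H_0 ≅ Z^2.

Order the vertices as 0 < 1. Listing each simplex with vertices in this order, K has dimension 0 with simplices:

  0-simplices (2): [0], [1]

giving chain groups C_0 ≅ Z^2.

Reading off H_k = ker ∂_k / im ∂_{k+1}:

  H_0: rank C_0 − rank ∂_1 = 2 − 0 = 2, and there is no ∂_1, so H_0 = Z^2.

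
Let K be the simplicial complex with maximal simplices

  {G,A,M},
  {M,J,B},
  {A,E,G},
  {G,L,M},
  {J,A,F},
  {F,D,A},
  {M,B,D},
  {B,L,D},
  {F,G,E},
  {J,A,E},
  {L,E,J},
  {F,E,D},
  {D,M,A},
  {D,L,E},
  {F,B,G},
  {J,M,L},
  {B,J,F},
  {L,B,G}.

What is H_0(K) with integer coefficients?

Fix the vertex order A < B < D < E < F < G < J < L < M and write every simplex with vertices in increasing order. Then dim K = 2 and the simplices of K are:

  0-simplices (9): A, B, D, E, F, G, J, L, M
  1-simplices (27): AD, AE, AF, AG, AJ, AM, BD, BF, BG, BJ, BL, BM, DE, DF, DL, DM, EF, EG, EJ, EL, FG, FJ, GL, GM, JL, JM, LM
  2-simplices (18): ADF, ADM, AEG, AEJ, AFJ, AGM, BDL, BDM, BFG, BFJ, BGL, BJM, DEF, DEL, EFG, EJL, GLM, JLM

Hence C_0 ≅ Z^9, C_1 ≅ Z^27, C_2 ≅ Z^18.

Boundary ∂_1: C_1 → C_0 is given by ∂[p,q] = [q] − [p].
The 9×27 boundary matrix has rank 8 and Smith normal form diag(1,1,1,1,1,1,1,1).

∂_2: C_2 → C_1 acts by ∂[p,q,r] = [q,r] − [p,r] + [p,q]. For instance
  ∂DEF = EF − DF + DE,
  ∂BGL = GL − BL + BG.
This gives a 27×18 integer matrix of rank 18; reducing to Smith normal form yields diagonal entries (1,1,1,1,1,1,1,1,1,1,1,1,1,1,1,1,1,2).

Reading off H_k = ker ∂_k / im ∂_{k+1}:

  H_0: rank C_0 − rank ∂_1 = 9 − 8 = 1, and the invariant factors of ∂_1 are all 1, so H_0 = Z.

H_0 = Z.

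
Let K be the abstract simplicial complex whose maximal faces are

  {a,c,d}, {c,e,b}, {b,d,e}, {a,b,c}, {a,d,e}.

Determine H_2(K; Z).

K has 5 vertices, 10 edges, 5 triangles.
rank ∂_2 = 5, rank ∂_3 = 0 ⇒ b_2 = 5 − 5 − 0 = 0. So H_2 = 0.

H_2 ≅ 0.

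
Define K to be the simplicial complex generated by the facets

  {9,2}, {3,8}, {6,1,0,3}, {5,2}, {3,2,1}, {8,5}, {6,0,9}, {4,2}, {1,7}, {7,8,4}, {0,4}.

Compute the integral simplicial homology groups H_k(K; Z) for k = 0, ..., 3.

H_0 = Z,  H_1 = Z^5,  H_2 = 0,  H_3 = 0.

Order the vertices as 0 < 1 < 2 < 3 < 4 < 5 < 6 < 7 < 8 < 9. Listing each simplex with vertices in this order, K has dimension 3 with simplices:

  0-simplices (10): [0], [1], [2], [3], [4], [5], [6], [7], [8], [9]
  1-simplices (20): [0,1], [0,3], [0,4], [0,6], [0,9], [1,2], [1,3], [1,6], [1,7], [2,3], [2,4], [2,5], [2,9], [3,6], [3,8], [4,7], [4,8], [5,8], [6,9], [7,8]
  2-simplices (7): [0,1,3], [0,1,6], [0,3,6], [0,6,9], [1,2,3], [1,3,6], [4,7,8]
  3-simplices (1): [0,1,3,6]

Hence C_0 ≅ Z^10, C_1 ≅ Z^20, C_2 ≅ Z^7, C_3 ≅ Z^1.

Boundary ∂_1: C_1 → C_0 sends each edge [p,q] (with p < q) to q − p. For instance
  ∂[2,3] = [3] − [2].
The resulting 10×20 matrix has rank 9, and its Smith normal form has invariant factors (1,1,1,1,1,1,1,1,1).

Boundary ∂_2: C_2 → C_1 acts by ∂[p,q,r] = [q,r] − [p,r] + [p,q]. For instance
  ∂[4,7,8] = [7,8] − [4,8] + [4,7],
  ∂[0,3,6] = [3,6] − [0,6] + [0,3].
As a 20×7 matrix over Z this has rank 6, with invariant factors (1,1,1,1,1,1).

∂_3: C_3 → C_2 sends each 3-simplex σ to the alternating sum Σ_i (−1)^i (σ with its i-th vertex removed). For instance
  ∂[0,1,3,6] = [1,3,6] − [0,3,6] + [0,1,6] − [0,1,3].
The 7×1 boundary matrix has rank 1 and Smith normal form diag(1).

From H_k ≅ ker(∂_k) / im(∂_{k+1}) we obtain:

  H_0: rank C_0 − rank ∂_1 = 10 − 9 = 1, and the invariant factors of ∂_1 are all 1, so H_0 = Z.
  H_1: rank ker ∂_1 − rank ∂_2 = (20 − 9) − 6 = 5, and the invariant factors of ∂_2 are all 1, so H_1 = Z^5.
  H_2: rank ker ∂_2 − rank ∂_3 = (7 − 6) − 1 = 0, and the invariant factors of ∂_3 are all 1, so H_2 = 0.
  H_3: rank ker ∂_3 − rank ∂_4 = (1 − 1) − 0 = 0, and there is no ∂_4, so H_3 = 0.

As a check, the Euler characteristic is 10 − 20 + 7 − 1 = -4, which agrees with 1 − 5 + 0 − 0 = -4.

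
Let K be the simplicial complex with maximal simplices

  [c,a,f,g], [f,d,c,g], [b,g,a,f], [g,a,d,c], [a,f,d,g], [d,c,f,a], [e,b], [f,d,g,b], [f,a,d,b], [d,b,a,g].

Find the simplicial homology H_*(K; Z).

H_0 = Z,  H_1 = 0,  H_2 = 0,  H_3 = Z^2.

We work with the vertex ordering a < b < c < d < e < f < g. The simplices of K, each written with vertices in increasing order, are:

  0-simplices (7): a, b, c, d, e, f, g
  1-simplices (15): ab, ac, ad, af, ag, bd, be, bf, bg, cd, cf, cg, df, dg, fg
  2-simplices (16): abd, abf, abg, acd, acf, acg, adf, adg, afg, bdf, bdg, bfg, cdf, cdg, cfg, dfg
  3-simplices (9): abdf, abdg, abfg, acdf, acdg, acfg, adfg, bdfg, cdfg

Hence C_0 ≅ Z^7, C_1 ≅ Z^15, C_2 ≅ Z^16, C_3 ≅ Z^9.

Boundary ∂_1: C_1 → C_0 maps an edge to its endpoints' difference, ∂[p,q] = q − p.
This gives a 7×15 integer matrix of rank 6; reducing to Smith normal form yields diagonal entries (1,1,1,1,1,1).

∂_2: C_2 → C_1 maps a triangle to the signed sum of its edges. For instance
  ∂acf = cf − af + ac,
  ∂bdg = dg − bg + bd.
As a 15×16 matrix over Z this has rank 9, with invariant factors (1,1,1,1,1,1,1,1,1).

∂_3: C_3 → C_2 sends each 3-simplex σ to the alternating sum Σ_i (−1)^i (σ with its i-th vertex removed). For instance
  ∂cdfg = dfg − cfg + cdg − cdf,
  ∂acdg = cdg − adg + acg − acd.
The 16×9 boundary matrix has rank 7 and Smith normal form diag(1,1,1,1,1,1,1).

Reading off H_k = ker ∂_k / im ∂_{k+1}:

  H_0: rank C_0 − rank ∂_1 = 7 − 6 = 1, and the invariant factors of ∂_1 are all 1, so H_0 = Z.
  H_1: rank ker ∂_1 − rank ∂_2 = (15 − 6) − 9 = 0, and the invariant factors of ∂_2 are all 1, so H_1 = 0.
  H_2: rank ker ∂_2 − rank ∂_3 = (16 − 9) − 7 = 0, and the invariant factors of ∂_3 are all 1, so H_2 = 0.
  H_3: rank ker ∂_3 − rank ∂_4 = (9 − 7) − 0 = 2, and there is no ∂_4, so H_3 = Z^2.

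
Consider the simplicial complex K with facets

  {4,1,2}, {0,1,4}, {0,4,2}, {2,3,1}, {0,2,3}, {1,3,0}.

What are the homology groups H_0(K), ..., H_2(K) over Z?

H_0 ≅ Z,  H_1 = 0,  H_2 ≅ Z.

Take the total order 0 < 1 < 2 < 3 < 4 on the vertex set. Then K (dimension 2) consists of the simplices:

  0-simplices (5): [0], [1], [2], [3], [4]
  1-simplices (9): [0,1], [0,2], [0,3], [0,4], [1,2], [1,3], [1,4], [2,3], [2,4]
  2-simplices (6): [0,1,3], [0,1,4], [0,2,3], [0,2,4], [1,2,3], [1,2,4]

giving chain groups C_0 ≅ Z^5, C_1 ≅ Z^9, C_2 ≅ Z^6.

Boundary ∂_1: C_1 → C_0 is given by ∂[p,q] = [q] − [p].
The 5×9 boundary matrix has rank 4 and Smith normal form diag(1,1,1,1).

The boundary map ∂_2: C_2 → C_1 sends each 2-simplex [p,q,r] to [q,r] − [p,r] + [p,q]. For instance
  ∂[0,1,3] = [1,3] − [0,3] + [0,1],
  ∂[0,2,3] = [2,3] − [0,3] + [0,2].
The 9×6 boundary matrix has rank 5 and Smith normal form diag(1,1,1,1,1).

Now H_k = ker ∂_k / im ∂_{k+1}, so:

  H_0: rank C_0 − rank ∂_1 = 5 − 4 = 1, and the invariant factors of ∂_1 are all 1, so H_0 = Z.
  H_1: rank ker ∂_1 − rank ∂_2 = (9 − 4) − 5 = 0, and the invariant factors of ∂_2 are all 1, so H_1 = 0.
  H_2: rank ker ∂_2 − rank ∂_3 = (6 − 5) − 0 = 1, and there is no ∂_3, so H_2 = Z.

(K is a triangulation of the 2-sphere S^2.)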